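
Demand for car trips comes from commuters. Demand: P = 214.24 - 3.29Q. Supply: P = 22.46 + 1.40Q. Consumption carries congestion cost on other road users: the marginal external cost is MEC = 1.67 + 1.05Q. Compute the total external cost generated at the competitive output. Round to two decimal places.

946.14

Market equilibrium (private): 22.46 + 1.40Q = 214.24 - 3.29Q → Q_m = 40.8913.
Total external cost = ∫₀^{Q_m} (1.67 + 1.05Q) dQ = 1.67×40.8913 + ½×1.05×40.8913² = 946.1401.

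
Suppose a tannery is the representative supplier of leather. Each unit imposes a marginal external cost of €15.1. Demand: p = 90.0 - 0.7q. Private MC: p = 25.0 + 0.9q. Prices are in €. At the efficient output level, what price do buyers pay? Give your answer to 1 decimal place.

Social marginal cost = private MC + MEC = 40.1 + 0.9q.
Set SMC = demand: 40.1 + 0.9q = 90.0 - 0.7q → q* = 31.1875.
Consumer price on the demand curve at q*: 90.0 − 0.7×31.1875 = 68.1688.

P = €68.2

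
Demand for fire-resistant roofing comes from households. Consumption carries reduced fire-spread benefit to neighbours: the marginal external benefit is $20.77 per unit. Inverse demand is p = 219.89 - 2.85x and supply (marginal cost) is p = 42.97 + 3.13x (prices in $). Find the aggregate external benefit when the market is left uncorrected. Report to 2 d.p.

$614.49

Market equilibrium (private): 42.97 + 3.13x = 219.89 - 2.85x → x_m = 29.5853.
Total external benefit = MEB × x_m = 20.77 × 29.5853 = 614.4867.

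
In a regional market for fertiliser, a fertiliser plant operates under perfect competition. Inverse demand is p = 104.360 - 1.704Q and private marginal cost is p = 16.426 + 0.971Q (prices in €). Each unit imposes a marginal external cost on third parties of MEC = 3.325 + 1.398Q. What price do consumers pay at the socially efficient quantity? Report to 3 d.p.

P = €68.963

Social marginal cost = private MC + MEC = 19.751 + 2.369Q.
Set SMC = demand: 19.751 + 2.369Q = 104.360 - 1.704Q → Q* = 20.7731.
Consumer price on the demand curve at Q*: 104.360 − 1.704×20.7731 = 68.9626.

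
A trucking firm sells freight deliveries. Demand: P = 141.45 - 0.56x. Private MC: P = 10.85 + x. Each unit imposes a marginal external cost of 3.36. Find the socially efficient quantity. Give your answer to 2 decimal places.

Social marginal cost = private MC + MEC = 14.21 + x.
Set SMC = demand: 14.21 + x = 141.45 - 0.56x → x* = 81.5641.

x* = 81.56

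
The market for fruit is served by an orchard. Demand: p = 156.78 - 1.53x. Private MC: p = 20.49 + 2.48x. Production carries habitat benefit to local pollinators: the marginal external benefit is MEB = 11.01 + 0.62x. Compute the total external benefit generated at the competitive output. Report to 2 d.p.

732.30

Market equilibrium (private): 20.49 + 2.48x = 156.78 - 1.53x → x_m = 33.9875.
Total external benefit = ∫₀^{x_m} (11.01 + 0.62x) dx = 11.01×33.9875 + ½×0.62×33.9875² = 732.2989.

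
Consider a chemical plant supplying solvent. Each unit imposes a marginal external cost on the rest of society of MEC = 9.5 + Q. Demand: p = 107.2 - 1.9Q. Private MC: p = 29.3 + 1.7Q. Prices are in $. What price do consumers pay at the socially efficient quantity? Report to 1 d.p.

P = $78.9

Social marginal cost = private MC + MEC = 38.8 + 2.7Q.
Set SMC = demand: 38.8 + 2.7Q = 107.2 - 1.9Q → Q* = 14.8696.
Consumer price on the demand curve at Q*: 107.2 − 1.9×14.8696 = 78.9478.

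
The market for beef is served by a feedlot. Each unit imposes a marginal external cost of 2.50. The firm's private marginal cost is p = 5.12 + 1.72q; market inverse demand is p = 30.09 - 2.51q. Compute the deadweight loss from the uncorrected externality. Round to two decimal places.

DWL = 0.74

Market equilibrium (private): 5.12 + 1.72q = 30.09 - 2.51q → q_m = 5.9031.
Social marginal cost = private MC + MEC = 7.62 + 1.72q.
Set SMC = demand: 7.62 + 1.72q = 30.09 - 2.51q → q* = 5.3121.
Between q* and q_m the wedge SMC − demand runs linearly from 0 to MEC(q_m), so the loss is a triangle.
DWL = ½ × 0.5910 × 2.5000 = 0.7388.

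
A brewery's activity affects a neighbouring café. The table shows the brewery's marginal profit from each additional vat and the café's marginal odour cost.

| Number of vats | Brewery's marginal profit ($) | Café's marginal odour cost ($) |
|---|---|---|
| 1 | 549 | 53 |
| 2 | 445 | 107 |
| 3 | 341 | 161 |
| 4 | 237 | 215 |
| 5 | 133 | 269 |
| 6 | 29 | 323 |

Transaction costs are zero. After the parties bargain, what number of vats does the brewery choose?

4

Bargaining reaches the level where marginal profit last exceeds marginal odour cost.
That holds through level 4 (237 ≥ 215) but not at 5 (133 < 269).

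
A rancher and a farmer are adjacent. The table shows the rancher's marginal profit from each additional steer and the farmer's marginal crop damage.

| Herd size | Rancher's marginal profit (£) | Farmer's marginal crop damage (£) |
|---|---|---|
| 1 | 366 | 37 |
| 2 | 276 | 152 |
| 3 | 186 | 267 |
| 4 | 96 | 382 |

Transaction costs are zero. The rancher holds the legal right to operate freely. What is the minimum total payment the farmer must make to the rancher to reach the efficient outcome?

Left alone the rancher would choose level 4 (marginal profit stays positive).
Efficient level: k* = 2 (marginal profit ≥ marginal crop damage through 2).
The farmer must at least cover the rancher's forgone profit from cutting 4→2: 186 + 96 = 282.

£282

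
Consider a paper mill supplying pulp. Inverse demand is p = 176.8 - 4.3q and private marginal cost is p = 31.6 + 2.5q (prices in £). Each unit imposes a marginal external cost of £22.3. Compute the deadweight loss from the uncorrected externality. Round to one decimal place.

DWL = £36.6

Market equilibrium (private): 31.6 + 2.5q = 176.8 - 4.3q → q_m = 21.3529.
Social marginal cost = private MC + MEC = 53.9 + 2.5q.
Set SMC = demand: 53.9 + 2.5q = 176.8 - 4.3q → q* = 18.0735.
Between q* and q_m the wedge SMC − demand runs linearly from 0 to MEC(q_m), so the loss is a triangle.
DWL = ½ × 3.2794 × 22.3000 = 36.5653.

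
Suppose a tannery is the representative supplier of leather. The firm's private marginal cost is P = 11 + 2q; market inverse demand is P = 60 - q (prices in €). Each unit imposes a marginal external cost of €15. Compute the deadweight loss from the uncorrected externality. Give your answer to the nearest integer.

DWL = €38

Market equilibrium (private): 11 + 2q = 60 - q → q_m = 16.3333.
Social marginal cost = private MC + MEC = 26 + 2q.
Set SMC = demand: 26 + 2q = 60 - q → q* = 11.3333.
The loss is the area between SMC and demand from q* to q_m; with linear curves that's a triangle of height MEC(q_m).
DWL = ½ × 5.0000 × 15.0000 = 37.5000.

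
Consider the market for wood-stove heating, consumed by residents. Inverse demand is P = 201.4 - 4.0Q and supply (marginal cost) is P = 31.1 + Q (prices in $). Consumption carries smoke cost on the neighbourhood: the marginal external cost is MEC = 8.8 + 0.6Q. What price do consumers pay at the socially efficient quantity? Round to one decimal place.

P = $86.0

Social marginal benefit = demand − MEC = 192.6 - 4.6Q.
Set SMB = MC: 192.6 - 4.6Q = 31.1 + Q → Q* = 28.8393.
Consumer price on the demand curve at Q*: 201.4 − 4.0×28.8393 = 86.0428.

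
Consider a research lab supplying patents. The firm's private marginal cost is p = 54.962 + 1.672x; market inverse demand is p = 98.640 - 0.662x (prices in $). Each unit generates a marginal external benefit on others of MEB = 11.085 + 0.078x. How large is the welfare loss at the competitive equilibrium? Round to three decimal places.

Market equilibrium (private): 54.962 + 1.672x = 98.640 - 0.662x → x_m = 18.7138.
Social marginal cost = private MC − MEB = 43.877 + 1.594x.
Set SMC = demand: 43.877 + 1.594x = 98.640 - 0.662x → x* = 24.2744.
Height of the DWL triangle at x_m is demand(x_m) − SMC(x_m) = MEB(x_m) = 12.5447.
DWL = ½ × 5.5606 × 12.5447 = 34.8780.

DWL = $34.878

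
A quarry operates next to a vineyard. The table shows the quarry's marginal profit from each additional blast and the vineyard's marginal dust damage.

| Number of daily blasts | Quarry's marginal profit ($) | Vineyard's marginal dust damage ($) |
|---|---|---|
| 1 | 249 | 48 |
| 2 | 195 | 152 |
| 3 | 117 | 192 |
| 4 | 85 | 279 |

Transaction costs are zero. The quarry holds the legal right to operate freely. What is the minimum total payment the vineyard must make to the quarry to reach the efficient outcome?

$202

Left alone the quarry would choose level 4 (marginal profit stays positive).
Efficient level: k* = 2 (marginal profit ≥ marginal dust damage through 2).
The vineyard must at least cover the quarry's forgone profit from cutting 4→2: 117 + 85 = 202.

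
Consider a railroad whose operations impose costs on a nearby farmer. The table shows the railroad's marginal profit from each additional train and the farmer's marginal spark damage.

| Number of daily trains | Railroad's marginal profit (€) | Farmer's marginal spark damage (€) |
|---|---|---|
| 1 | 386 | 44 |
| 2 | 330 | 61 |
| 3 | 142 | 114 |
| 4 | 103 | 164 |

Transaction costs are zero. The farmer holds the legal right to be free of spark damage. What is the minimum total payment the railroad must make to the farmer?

€219

Efficient level: marginal profit ≥ marginal spark damage through level 3, so k* = 3.
With the farmer holding the right, the railroad must at least compensate total damage at k*: 44 + 61 + 114 = 219.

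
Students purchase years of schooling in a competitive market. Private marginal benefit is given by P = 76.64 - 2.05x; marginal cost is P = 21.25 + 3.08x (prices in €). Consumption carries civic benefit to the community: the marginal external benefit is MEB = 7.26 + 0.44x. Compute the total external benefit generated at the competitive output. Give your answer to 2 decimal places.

Market equilibrium (private): 21.25 + 3.08x = 76.64 - 2.05x → x_m = 10.7973.
Total external benefit = ∫₀^{x_m} (7.26 + 0.44x) dx = 7.26×10.7973 + ½×0.44×10.7973² = 104.0364.

€104.04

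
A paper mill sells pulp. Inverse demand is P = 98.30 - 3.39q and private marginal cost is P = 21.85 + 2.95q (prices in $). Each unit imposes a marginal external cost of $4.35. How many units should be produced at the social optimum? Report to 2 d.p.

Social marginal cost = private MC + MEC = 26.20 + 2.95q.
Set SMC = demand: 26.20 + 2.95q = 98.30 - 3.39q → q* = 11.3722.

q* = 11.37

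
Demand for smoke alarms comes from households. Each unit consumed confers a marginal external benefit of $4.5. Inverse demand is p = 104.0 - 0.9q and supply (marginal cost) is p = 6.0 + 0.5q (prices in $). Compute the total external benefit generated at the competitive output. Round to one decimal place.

Market equilibrium (private): 6.0 + 0.5q = 104.0 - 0.9q → q_m = 70.0000.
Total external benefit = MEB × q_m = 4.5 × 70.0000 = 315.0000.

$315.0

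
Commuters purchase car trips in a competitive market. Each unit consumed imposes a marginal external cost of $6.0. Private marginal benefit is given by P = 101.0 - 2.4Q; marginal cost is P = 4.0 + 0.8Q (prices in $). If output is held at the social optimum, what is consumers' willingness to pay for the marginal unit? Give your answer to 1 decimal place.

Social marginal benefit = demand − MEC = 95.0 - 2.4Q.
Set SMB = MC: 95.0 - 2.4Q = 4.0 + 0.8Q → Q* = 28.4375.
Consumer price on the demand curve at Q*: 101.0 − 2.4×28.4375 = 32.7500.

P = $32.8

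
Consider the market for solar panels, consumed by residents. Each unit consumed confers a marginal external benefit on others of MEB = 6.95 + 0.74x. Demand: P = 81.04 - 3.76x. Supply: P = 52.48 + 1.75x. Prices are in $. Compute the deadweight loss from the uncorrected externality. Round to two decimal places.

Market equilibrium (private): 52.48 + 1.75x = 81.04 - 3.76x → x_m = 5.1833.
Social marginal benefit = demand + MEB = 87.99 - 3.02x.
Set SMB = MC: 87.99 - 3.02x = 52.48 + 1.75x → x* = 7.4444.
Height of the DWL triangle at x_m is SMB(x_m) − MC(x_m) = MEB(x_m) = 10.7856.
DWL = ½ × 2.2611 × 10.7856 = 12.1937.

DWL = $12.19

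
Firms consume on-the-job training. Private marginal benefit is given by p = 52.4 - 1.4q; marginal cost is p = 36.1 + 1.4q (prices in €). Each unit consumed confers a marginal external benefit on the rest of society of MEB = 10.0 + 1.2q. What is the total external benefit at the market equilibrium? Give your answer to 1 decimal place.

€78.5

Market equilibrium (private): 36.1 + 1.4q = 52.4 - 1.4q → q_m = 5.8214.
Total external benefit = ∫₀^{q_m} (10.0 + 1.2q) dq = 10.0×5.8214 + ½×1.2×5.8214² = 78.5472.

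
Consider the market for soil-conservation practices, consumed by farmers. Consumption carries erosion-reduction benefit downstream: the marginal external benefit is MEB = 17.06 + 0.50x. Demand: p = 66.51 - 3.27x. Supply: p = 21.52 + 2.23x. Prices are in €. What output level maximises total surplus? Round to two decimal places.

Social marginal benefit = demand + MEB = 83.57 - 2.77x.
Set SMB = MC: 83.57 - 2.77x = 21.52 + 2.23x → x* = 12.4100.

x* = 12.41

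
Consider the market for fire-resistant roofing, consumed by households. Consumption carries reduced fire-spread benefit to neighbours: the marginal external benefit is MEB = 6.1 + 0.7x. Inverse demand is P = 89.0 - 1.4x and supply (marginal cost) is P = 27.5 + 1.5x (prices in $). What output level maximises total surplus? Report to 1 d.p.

Social marginal benefit = demand + MEB = 95.1 - 0.7x.
Set SMB = MC: 95.1 - 0.7x = 27.5 + 1.5x → x* = 30.7273.

x* = 30.7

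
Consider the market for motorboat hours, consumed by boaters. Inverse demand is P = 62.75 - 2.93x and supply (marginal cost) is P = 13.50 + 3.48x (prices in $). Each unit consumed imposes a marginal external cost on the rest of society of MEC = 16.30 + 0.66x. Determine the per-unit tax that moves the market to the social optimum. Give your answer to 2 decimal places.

tax = $19.38 per unit

Social marginal benefit = demand − MEC = 46.45 - 3.59x.
Set SMB = MC: 46.45 - 3.59x = 13.50 + 3.48x → x* = 4.6605.
The Pigouvian tax equals MEC at x*: 16.30 + 0.66×4.6605 = 19.3759.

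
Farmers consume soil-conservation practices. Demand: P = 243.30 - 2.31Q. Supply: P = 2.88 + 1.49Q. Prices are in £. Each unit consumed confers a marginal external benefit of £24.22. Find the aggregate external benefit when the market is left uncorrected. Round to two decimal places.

Market equilibrium (private): 2.88 + 1.49Q = 243.30 - 2.31Q → Q_m = 63.2684.
Total external benefit = MEB × Q_m = 24.22 × 63.2684 = 1532.3606.

£1532.36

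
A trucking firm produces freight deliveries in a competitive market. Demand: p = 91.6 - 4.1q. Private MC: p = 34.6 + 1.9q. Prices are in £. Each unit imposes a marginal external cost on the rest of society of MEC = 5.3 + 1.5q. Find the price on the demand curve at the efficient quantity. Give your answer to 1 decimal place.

Social marginal cost = private MC + MEC = 39.9 + 3.4q.
Set SMC = demand: 39.9 + 3.4q = 91.6 - 4.1q → q* = 6.8933.
Consumer price on the demand curve at q*: 91.6 − 4.1×6.8933 = 63.3375.

P = £63.3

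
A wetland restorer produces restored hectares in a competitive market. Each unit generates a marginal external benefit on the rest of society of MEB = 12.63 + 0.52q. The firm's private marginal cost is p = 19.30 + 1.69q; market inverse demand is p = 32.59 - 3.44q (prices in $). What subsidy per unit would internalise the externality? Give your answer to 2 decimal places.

Social marginal cost = private MC − MEB = 6.67 + 1.17q.
Set SMC = demand: 6.67 + 1.17q = 32.59 - 3.44q → q* = 5.6226.
The Pigouvian subsidy equals MEB at q*: 12.63 + 0.52×5.6226 = 15.5538.

subsidy = $15.55 per unit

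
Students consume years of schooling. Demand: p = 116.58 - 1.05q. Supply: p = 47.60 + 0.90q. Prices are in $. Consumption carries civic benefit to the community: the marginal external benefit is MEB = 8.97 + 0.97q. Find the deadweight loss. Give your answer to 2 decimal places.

DWL = $955.83

Market equilibrium (private): 47.60 + 0.90q = 116.58 - 1.05q → q_m = 35.3744.
Social marginal benefit = demand + MEB = 125.55 - 0.08q.
Set SMB = MC: 125.55 - 0.08q = 47.60 + 0.90q → q* = 79.5408.
Height of the DWL triangle at q_m is SMB(q_m) − MC(q_m) = MEB(q_m) = 43.2831.
DWL = ½ × 44.1664 × 43.2831 = 955.8294.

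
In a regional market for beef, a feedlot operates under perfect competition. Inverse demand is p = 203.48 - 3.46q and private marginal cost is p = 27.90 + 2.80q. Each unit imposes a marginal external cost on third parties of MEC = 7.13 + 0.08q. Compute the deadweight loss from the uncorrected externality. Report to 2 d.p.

DWL = 6.93

Market equilibrium (private): 27.90 + 2.80q = 203.48 - 3.46q → q_m = 28.0479.
Social marginal cost = private MC + MEC = 35.03 + 2.88q.
Set SMC = demand: 35.03 + 2.88q = 203.48 - 3.46q → q* = 26.5694.
Height of the DWL triangle at q_m is SMC(q_m) − demand(q_m) = MEC(q_m) = 9.3738.
DWL = ½ × 1.4785 × 9.3738 = 6.9296.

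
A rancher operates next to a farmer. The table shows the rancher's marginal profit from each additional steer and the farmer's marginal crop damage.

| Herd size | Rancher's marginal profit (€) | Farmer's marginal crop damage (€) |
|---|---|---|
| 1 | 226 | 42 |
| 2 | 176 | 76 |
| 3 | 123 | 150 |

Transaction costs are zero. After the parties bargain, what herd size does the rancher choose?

Bargaining reaches the level where marginal profit last exceeds marginal crop damage.
That holds through level 2 (176 ≥ 76) but not at 3 (123 < 150).

2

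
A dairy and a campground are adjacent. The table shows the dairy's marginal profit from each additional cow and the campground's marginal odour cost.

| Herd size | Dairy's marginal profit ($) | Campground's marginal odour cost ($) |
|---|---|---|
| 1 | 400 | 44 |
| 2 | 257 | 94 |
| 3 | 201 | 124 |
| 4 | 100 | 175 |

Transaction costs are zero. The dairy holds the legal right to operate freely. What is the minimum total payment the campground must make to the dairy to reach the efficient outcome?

Left alone the dairy would choose level 4 (marginal profit stays positive).
Efficient level: k* = 3 (marginal profit ≥ marginal odour cost through 3).
The campground must at least cover the dairy's forgone profit from cutting 4→3: 100 = 100.

$100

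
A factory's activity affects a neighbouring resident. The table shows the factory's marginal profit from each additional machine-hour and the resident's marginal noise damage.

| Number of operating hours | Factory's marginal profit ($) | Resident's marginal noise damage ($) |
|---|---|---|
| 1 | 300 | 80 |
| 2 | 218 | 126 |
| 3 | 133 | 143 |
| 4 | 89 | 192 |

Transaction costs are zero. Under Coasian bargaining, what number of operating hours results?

Bargaining reaches the level where marginal profit last exceeds marginal noise damage.
That holds through level 2 (218 ≥ 126) but not at 3 (133 < 143).

2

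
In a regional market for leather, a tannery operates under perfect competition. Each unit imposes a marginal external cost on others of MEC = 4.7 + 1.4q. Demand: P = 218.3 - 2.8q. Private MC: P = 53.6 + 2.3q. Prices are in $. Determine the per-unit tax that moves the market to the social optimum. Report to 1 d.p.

tax = $39.2 per unit

Social marginal cost = private MC + MEC = 58.3 + 3.7q.
Set SMC = demand: 58.3 + 3.7q = 218.3 - 2.8q → q* = 24.6154.
The Pigouvian tax equals MEC at q*: 4.7 + 1.4×24.6154 = 39.1616.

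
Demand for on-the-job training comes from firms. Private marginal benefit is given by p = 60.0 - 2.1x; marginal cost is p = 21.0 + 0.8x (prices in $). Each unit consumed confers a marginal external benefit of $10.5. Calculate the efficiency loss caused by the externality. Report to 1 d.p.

DWL = $19.0

Market equilibrium (private): 21.0 + 0.8x = 60.0 - 2.1x → x_m = 13.4483.
Social marginal benefit = demand + MEB = 70.5 - 2.1x.
Set SMB = MC: 70.5 - 2.1x = 21.0 + 0.8x → x* = 17.0690.
The loss is the area between SMB and MC from x* to x_m; with linear curves that's a triangle of height MEB(x_m).
DWL = ½ × 3.6207 × 10.5000 = 19.0087.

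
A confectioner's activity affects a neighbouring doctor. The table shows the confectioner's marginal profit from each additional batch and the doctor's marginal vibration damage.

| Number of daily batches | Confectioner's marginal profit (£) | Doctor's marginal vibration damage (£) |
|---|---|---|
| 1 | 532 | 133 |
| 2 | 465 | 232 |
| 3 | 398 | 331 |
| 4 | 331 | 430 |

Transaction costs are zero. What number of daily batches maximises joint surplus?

3

Bargaining reaches the level where marginal profit last exceeds marginal vibration damage.
That holds through level 3 (398 ≥ 331) but not at 4 (331 < 430).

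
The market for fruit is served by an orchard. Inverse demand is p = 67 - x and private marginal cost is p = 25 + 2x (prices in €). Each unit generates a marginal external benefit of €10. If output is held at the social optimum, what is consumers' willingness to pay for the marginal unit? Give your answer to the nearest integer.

Social marginal cost = private MC − MEB = 15 + 2x.
Set SMC = demand: 15 + 2x = 67 - x → x* = 17.3333.
Consumer price on the demand curve at x*: 67 − 1×17.3333 = 49.6667.

P = €50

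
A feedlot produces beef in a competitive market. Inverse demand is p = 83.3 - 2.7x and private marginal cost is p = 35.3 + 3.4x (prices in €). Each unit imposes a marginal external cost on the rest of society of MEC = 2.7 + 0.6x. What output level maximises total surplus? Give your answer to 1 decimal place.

x* = 6.8

Social marginal cost = private MC + MEC = 38.0 + 4.0x.
Set SMC = demand: 38.0 + 4.0x = 83.3 - 2.7x → x* = 6.7612.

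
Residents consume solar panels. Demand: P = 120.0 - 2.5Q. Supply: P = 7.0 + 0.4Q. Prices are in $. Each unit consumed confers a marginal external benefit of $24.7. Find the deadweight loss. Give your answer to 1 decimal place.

DWL = $105.2

Market equilibrium (private): 7.0 + 0.4Q = 120.0 - 2.5Q → Q_m = 38.9655.
Social marginal benefit = demand + MEB = 144.7 - 2.5Q.
Set SMB = MC: 144.7 - 2.5Q = 7.0 + 0.4Q → Q* = 47.4828.
Between Q* and Q_m the wedge SMB − MC runs linearly from 0 to MEB(Q_m), so the loss is a triangle.
DWL = ½ × 8.5173 × 24.7000 = 105.1887.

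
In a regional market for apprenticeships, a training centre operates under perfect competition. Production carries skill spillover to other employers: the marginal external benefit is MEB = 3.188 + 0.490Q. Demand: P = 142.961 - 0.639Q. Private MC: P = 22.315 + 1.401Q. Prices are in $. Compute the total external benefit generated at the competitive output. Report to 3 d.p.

Market equilibrium (private): 22.315 + 1.401Q = 142.961 - 0.639Q → Q_m = 59.1402.
Total external benefit = ∫₀^{Q_m} (3.188 + 0.490Q) dQ = 3.188×59.1402 + ½×0.490×59.1402² = 1045.4420.

$1045.442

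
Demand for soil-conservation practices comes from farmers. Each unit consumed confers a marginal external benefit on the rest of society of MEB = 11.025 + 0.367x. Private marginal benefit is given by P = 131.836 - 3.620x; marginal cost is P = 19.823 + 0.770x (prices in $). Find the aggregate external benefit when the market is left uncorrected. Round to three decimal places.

$400.774

Market equilibrium (private): 19.823 + 0.770x = 131.836 - 3.620x → x_m = 25.5155.
Total external benefit = ∫₀^{x_m} (11.025 + 0.367x) dx = 11.025×25.5155 + ½×0.367×25.5155² = 400.7744.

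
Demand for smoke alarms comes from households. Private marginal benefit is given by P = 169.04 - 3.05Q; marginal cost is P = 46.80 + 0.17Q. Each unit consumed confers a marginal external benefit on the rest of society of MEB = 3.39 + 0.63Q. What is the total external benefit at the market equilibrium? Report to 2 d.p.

582.66

Market equilibrium (private): 46.80 + 0.17Q = 169.04 - 3.05Q → Q_m = 37.9627.
Total external benefit = ∫₀^{Q_m} (3.39 + 0.63Q) dQ = 3.39×37.9627 + ½×0.63×37.9627² = 582.6610.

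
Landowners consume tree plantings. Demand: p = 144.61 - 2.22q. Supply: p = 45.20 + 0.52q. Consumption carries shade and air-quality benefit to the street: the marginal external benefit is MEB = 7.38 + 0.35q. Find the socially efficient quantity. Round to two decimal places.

Social marginal benefit = demand + MEB = 151.99 - 1.87q.
Set SMB = MC: 151.99 - 1.87q = 45.20 + 0.52q → q* = 44.6820.

q* = 44.68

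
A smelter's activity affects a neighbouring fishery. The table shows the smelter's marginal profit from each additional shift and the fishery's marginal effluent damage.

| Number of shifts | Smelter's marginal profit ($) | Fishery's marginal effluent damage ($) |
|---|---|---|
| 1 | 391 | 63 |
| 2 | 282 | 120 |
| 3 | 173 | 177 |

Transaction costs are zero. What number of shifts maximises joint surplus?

2

Bargaining reaches the level where marginal profit last exceeds marginal effluent damage.
That holds through level 2 (282 ≥ 120) but not at 3 (173 < 177).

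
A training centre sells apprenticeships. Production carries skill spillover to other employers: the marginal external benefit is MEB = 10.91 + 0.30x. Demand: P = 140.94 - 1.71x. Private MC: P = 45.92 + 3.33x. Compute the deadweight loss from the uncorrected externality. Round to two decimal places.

Market equilibrium (private): 45.92 + 3.33x = 140.94 - 1.71x → x_m = 18.8532.
Social marginal cost = private MC − MEB = 35.01 + 3.03x.
Set SMC = demand: 35.01 + 3.03x = 140.94 - 1.71x → x* = 22.3481.
The loss is the area between SMC and demand from x* to x_m; with linear curves that's a triangle of height MEB(x_m).
DWL = ½ × 3.4949 × 16.5660 = 28.9483.

DWL = 28.95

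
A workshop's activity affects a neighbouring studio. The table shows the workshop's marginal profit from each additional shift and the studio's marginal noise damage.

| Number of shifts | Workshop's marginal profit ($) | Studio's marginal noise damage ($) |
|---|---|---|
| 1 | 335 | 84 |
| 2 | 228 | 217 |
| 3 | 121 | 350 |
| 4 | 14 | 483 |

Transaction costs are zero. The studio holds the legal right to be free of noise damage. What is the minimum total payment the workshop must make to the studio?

Efficient level: marginal profit ≥ marginal noise damage through level 2, so k* = 2.
With the studio holding the right, the workshop must at least compensate total damage at k*: 84 + 217 = 301.

$301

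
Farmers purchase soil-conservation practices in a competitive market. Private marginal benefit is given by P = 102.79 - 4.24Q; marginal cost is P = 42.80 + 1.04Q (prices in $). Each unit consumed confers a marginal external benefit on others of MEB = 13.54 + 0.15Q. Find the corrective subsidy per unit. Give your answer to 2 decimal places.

Social marginal benefit = demand + MEB = 116.33 - 4.09Q.
Set SMB = MC: 116.33 - 4.09Q = 42.80 + 1.04Q → Q* = 14.3333.
The Pigouvian subsidy equals MEB at Q*: 13.54 + 0.15×14.3333 = 15.6900.

subsidy = $15.69 per unit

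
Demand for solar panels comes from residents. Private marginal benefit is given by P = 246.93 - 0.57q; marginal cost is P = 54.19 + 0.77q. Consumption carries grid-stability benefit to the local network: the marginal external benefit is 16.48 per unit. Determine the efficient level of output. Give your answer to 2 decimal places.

q* = 156.13

Social marginal benefit = demand + MEB = 263.41 - 0.57q.
Set SMB = MC: 263.41 - 0.57q = 54.19 + 0.77q → q* = 156.1343.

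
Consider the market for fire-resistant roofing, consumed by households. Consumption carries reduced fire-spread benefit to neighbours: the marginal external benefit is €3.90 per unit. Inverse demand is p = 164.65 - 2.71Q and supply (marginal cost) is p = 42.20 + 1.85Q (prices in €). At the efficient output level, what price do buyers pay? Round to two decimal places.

Social marginal benefit = demand + MEB = 168.55 - 2.71Q.
Set SMB = MC: 168.55 - 2.71Q = 42.20 + 1.85Q → Q* = 27.7083.
Consumer price on the demand curve at Q*: 164.65 − 2.71×27.7083 = 89.5605.

P = €89.56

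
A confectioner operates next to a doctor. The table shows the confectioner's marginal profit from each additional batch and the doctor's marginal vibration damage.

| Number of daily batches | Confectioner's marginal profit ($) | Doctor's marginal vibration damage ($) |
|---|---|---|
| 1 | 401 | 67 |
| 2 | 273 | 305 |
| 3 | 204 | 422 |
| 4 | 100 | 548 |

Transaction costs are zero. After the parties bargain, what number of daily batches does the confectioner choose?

Bargaining reaches the level where marginal profit last exceeds marginal vibration damage.
That holds through level 1 (401 ≥ 67) but not at 2 (273 < 305).

1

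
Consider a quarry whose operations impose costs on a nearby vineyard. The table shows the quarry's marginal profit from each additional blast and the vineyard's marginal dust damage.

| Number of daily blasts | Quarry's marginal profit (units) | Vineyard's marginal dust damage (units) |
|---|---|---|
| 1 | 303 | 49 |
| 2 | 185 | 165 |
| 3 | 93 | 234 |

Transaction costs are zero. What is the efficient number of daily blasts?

Bargaining reaches the level where marginal profit last exceeds marginal dust damage.
That holds through level 2 (185 ≥ 165) but not at 3 (93 < 234).

2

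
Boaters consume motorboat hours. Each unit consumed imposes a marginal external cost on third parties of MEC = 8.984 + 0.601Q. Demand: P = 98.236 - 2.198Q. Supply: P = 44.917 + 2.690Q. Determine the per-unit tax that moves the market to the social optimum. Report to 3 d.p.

Social marginal benefit = demand − MEC = 89.252 - 2.799Q.
Set SMB = MC: 89.252 - 2.799Q = 44.917 + 2.690Q → Q* = 8.0771.
The Pigouvian tax equals MEC at Q*: 8.984 + 0.601×8.0771 = 13.8383.

tax = 13.838 per unit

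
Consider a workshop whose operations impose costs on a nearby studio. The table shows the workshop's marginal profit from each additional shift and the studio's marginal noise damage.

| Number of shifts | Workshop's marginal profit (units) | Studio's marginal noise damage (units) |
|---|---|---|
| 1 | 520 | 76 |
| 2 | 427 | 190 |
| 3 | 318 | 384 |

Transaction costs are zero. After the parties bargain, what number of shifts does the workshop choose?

2

Bargaining reaches the level where marginal profit last exceeds marginal noise damage.
That holds through level 2 (427 ≥ 190) but not at 3 (318 < 384).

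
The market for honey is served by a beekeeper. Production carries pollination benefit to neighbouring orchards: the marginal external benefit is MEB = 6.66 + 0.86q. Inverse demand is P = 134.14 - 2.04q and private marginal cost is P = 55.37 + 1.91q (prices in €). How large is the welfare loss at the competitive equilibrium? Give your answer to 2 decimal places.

Market equilibrium (private): 55.37 + 1.91q = 134.14 - 2.04q → q_m = 19.9418.
Social marginal cost = private MC − MEB = 48.71 + 1.05q.
Set SMC = demand: 48.71 + 1.05q = 134.14 - 2.04q → q* = 27.6472.
Between q* and q_m the wedge demand − SMC runs linearly from 0 to MEB(q_m), so the loss is a triangle.
DWL = ½ × 7.7054 × 23.8099 = 91.7324.

DWL = €91.73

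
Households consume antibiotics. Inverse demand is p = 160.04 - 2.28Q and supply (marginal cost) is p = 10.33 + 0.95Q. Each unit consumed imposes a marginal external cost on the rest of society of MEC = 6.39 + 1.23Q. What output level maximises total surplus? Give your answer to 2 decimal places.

Q* = 32.13

Social marginal benefit = demand − MEC = 153.65 - 3.51Q.
Set SMB = MC: 153.65 - 3.51Q = 10.33 + 0.95Q → Q* = 32.1345.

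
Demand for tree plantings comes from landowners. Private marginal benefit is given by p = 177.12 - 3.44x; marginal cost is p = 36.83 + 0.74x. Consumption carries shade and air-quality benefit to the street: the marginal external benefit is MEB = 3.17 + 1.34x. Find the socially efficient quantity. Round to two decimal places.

Social marginal benefit = demand + MEB = 180.29 - 2.10x.
Set SMB = MC: 180.29 - 2.10x = 36.83 + 0.74x → x* = 50.5141.

x* = 50.51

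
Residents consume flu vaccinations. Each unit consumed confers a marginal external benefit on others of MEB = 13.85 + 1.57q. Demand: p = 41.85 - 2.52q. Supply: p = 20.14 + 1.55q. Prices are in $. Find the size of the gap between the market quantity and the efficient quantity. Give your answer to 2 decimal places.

Market equilibrium (private): 20.14 + 1.55q = 41.85 - 2.52q → q_m = 5.3342.
Social marginal benefit = demand + MEB = 55.70 - 0.95q.
Set SMB = MC: 55.70 - 0.95q = 20.14 + 1.55q → q* = 14.2240.
Gap = |5.3342 − 14.2240| = 8.8898.

8.89 units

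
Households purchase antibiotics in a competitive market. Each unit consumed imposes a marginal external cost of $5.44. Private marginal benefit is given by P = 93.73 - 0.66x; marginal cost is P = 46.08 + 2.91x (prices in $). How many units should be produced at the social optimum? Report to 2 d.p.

x* = 11.82

Social marginal benefit = demand − MEC = 88.29 - 0.66x.
Set SMB = MC: 88.29 - 0.66x = 46.08 + 2.91x → x* = 11.8235.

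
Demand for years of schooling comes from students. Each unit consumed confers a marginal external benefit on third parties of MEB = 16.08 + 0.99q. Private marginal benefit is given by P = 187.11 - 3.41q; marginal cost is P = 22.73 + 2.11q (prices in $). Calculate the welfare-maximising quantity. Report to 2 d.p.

Social marginal benefit = demand + MEB = 203.19 - 2.42q.
Set SMB = MC: 203.19 - 2.42q = 22.73 + 2.11q → q* = 39.8366.

q* = 39.84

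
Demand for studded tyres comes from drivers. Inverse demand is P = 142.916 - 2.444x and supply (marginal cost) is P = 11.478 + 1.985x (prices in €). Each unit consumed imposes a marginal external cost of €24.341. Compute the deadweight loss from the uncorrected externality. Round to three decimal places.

Market equilibrium (private): 11.478 + 1.985x = 142.916 - 2.444x → x_m = 29.6767.
Social marginal benefit = demand − MEC = 118.575 - 2.444x.
Set SMB = MC: 118.575 - 2.444x = 11.478 + 1.985x → x* = 24.1809.
The welfare-loss triangle has base |x_m − x*| and height MEC(x_m) (the vertical gap between SMB and MC is zero at x* and MEC at x_m).
DWL = ½ × 5.4958 × 24.3410 = 66.8866.

DWL = €66.887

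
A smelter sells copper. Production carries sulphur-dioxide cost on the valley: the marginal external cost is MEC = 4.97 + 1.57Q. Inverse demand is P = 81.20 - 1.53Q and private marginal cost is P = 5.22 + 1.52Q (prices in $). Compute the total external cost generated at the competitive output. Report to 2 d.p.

Market equilibrium (private): 5.22 + 1.52Q = 81.20 - 1.53Q → Q_m = 24.9115.
Total external cost = ∫₀^{Q_m} (4.97 + 1.57Q) dQ = 4.97×24.9115 + ½×1.57×24.9115² = 610.9677.

$610.97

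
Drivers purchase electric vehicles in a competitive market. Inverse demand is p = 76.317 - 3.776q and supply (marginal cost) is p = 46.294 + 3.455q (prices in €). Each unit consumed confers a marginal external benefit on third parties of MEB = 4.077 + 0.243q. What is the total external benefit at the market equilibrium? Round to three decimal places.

€19.022

Market equilibrium (private): 46.294 + 3.455q = 76.317 - 3.776q → q_m = 4.1520.
Total external benefit = ∫₀^{q_m} (4.077 + 0.243q) dq = 4.077×4.1520 + ½×0.243×4.1520² = 19.0223.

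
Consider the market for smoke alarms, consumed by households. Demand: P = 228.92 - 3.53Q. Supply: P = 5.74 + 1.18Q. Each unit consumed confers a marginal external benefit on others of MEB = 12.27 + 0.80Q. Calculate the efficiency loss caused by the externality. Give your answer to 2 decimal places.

Market equilibrium (private): 5.74 + 1.18Q = 228.92 - 3.53Q → Q_m = 47.3843.
Social marginal benefit = demand + MEB = 241.19 - 2.73Q.
Set SMB = MC: 241.19 - 2.73Q = 5.74 + 1.18Q → Q* = 60.2174.
The welfare-loss triangle has base |Q_m − Q*| and height MEB(Q_m) (the vertical gap between SMB and MC is zero at Q* and MEB at Q_m).
DWL = ½ × 12.8331 × 50.1774 = 321.9658.

DWL = 321.97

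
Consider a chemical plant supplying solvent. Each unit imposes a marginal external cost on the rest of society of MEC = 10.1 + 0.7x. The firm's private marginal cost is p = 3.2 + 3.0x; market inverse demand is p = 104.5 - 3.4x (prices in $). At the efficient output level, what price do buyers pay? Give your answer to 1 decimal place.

P = $60.8

Social marginal cost = private MC + MEC = 13.3 + 3.7x.
Set SMC = demand: 13.3 + 3.7x = 104.5 - 3.4x → x* = 12.8451.
Consumer price on the demand curve at x*: 104.5 − 3.4×12.8451 = 60.8267.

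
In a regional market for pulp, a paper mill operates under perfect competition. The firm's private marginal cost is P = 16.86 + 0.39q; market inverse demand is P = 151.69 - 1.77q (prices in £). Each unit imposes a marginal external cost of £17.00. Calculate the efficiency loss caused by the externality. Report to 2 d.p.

DWL = £66.90

Market equilibrium (private): 16.86 + 0.39q = 151.69 - 1.77q → q_m = 62.4213.
Social marginal cost = private MC + MEC = 33.86 + 0.39q.
Set SMC = demand: 33.86 + 0.39q = 151.69 - 1.77q → q* = 54.5509.
The loss is the area between SMC and demand from q* to q_m; with linear curves that's a triangle of height MEC(q_m).
DWL = ½ × 7.8704 × 17.0000 = 66.8984.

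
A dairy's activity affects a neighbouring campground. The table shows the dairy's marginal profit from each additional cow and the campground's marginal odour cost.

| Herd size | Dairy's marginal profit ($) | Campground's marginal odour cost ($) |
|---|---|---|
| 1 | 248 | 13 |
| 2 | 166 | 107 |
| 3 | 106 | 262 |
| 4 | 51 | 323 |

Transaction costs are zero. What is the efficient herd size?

Bargaining reaches the level where marginal profit last exceeds marginal odour cost.
That holds through level 2 (166 ≥ 107) but not at 3 (106 < 262).

2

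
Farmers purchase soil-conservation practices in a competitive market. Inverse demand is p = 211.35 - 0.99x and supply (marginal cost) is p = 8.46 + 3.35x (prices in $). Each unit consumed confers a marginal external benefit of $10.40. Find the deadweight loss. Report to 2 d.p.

DWL = $12.46

Market equilibrium (private): 8.46 + 3.35x = 211.35 - 0.99x → x_m = 46.7488.
Social marginal benefit = demand + MEB = 221.75 - 0.99x.
Set SMB = MC: 221.75 - 0.99x = 8.46 + 3.35x → x* = 49.1452.
Height of the DWL triangle at x_m is SMB(x_m) − MC(x_m) = MEB(x_m) = 10.4000.
DWL = ½ × 2.3964 × 10.4000 = 12.4613.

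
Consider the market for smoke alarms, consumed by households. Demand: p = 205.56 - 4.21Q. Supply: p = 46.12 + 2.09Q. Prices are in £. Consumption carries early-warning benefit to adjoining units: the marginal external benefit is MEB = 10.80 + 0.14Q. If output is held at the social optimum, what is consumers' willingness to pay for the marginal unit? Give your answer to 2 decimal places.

P = £89.21

Social marginal benefit = demand + MEB = 216.36 - 4.07Q.
Set SMB = MC: 216.36 - 4.07Q = 46.12 + 2.09Q → Q* = 27.6364.
Consumer price on the demand curve at Q*: 205.56 − 4.21×27.6364 = 89.2108.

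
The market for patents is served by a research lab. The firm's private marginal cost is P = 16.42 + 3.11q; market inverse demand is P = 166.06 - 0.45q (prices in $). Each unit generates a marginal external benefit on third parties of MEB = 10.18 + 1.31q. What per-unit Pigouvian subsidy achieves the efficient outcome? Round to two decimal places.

Social marginal cost = private MC − MEB = 6.24 + 1.80q.
Set SMC = demand: 6.24 + 1.80q = 166.06 - 0.45q → q* = 71.0311.
The Pigouvian subsidy equals MEB at q*: 10.18 + 1.31×71.0311 = 103.2307.

subsidy = $103.23 per unit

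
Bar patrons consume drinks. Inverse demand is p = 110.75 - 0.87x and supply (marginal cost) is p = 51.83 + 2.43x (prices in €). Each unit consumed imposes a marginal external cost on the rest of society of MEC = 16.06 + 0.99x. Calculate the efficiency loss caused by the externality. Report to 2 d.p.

DWL = €132.65

Market equilibrium (private): 51.83 + 2.43x = 110.75 - 0.87x → x_m = 17.8545.
Social marginal benefit = demand − MEC = 94.69 - 1.86x.
Set SMB = MC: 94.69 - 1.86x = 51.83 + 2.43x → x* = 9.9907.
Between x* and x_m the wedge MC − SMB runs linearly from 0 to MEC(x_m), so the loss is a triangle.
DWL = ½ × 7.8638 × 33.7360 = 132.6466.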